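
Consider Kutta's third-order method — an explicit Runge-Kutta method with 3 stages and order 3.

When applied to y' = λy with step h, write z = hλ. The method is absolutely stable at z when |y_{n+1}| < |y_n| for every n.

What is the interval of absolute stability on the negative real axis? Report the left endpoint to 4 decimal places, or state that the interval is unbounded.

(-2.5127, 0).

Set f=λy, z=hλ:
  order 3, 3-stage ⇒ R(z)=1+z+z^2/2+z^3/6
  (e.g. R(-0.72)=0.47699, |R|=0.47699)

Need |R(x)|<1, x<0.
x=-0.72: |R|=0.4770
|R(-1.89)|=0.2292 |R(-1.77)|=0.1278 |R(-0.51)|=0.5979
Bisect:
  x_lo=-2.9785 |R|=1.9466  x_hi=-0.1094 |R|=0.8963
  mid=-1.54395 |R|=0.03454 →hi
  mid=-2.26120 |R|=0.63162 →hi
  mid=-2.61983 |R|=1.18495 →lo
  mid=-2.44052 |R|=0.88513 →hi
  mid=-2.53018 |R|=1.02889 →lo
  mid=-2.48535 |R|=0.95552 →hi
  mid=-2.50776 |R|=0.99182 →hi
  mid=-2.51897 |R|=1.01026 →lo
  ...
  [-2.51284,-2.51266] ⇒ x*=-2.5127
Stable set (-2.5127, 0).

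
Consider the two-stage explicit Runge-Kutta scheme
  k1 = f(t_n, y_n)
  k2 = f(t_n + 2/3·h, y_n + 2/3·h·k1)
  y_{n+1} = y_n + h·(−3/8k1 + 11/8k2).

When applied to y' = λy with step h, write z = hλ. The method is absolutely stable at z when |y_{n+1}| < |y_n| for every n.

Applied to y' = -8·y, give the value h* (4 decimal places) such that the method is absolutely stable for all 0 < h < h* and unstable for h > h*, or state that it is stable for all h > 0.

(-1.0909,0); λ=-8 ⇒ h* = (12/11)/8 = 0.1364.

Set f=λy, z=hλ:
  k1=λy_n ⇒ h·k1=z·y_n;  k2=λ(1+2/3z)y_n ⇒ h·k2=z(1+2/3z)y_n
  y_{n+1}/y_n = 1 − 3/8z + 11/8z(1+2/3z) = 1 + z + 11/12z²
  ⇒ R(z) = 1 + z + 11/12z².

Boundary: |R(x)|=1, x<0.
x=-0.62: |R|=0.7324
R=1: x+11/12x²=0 ⇒ x=−12/11=-1.0909; min R=1−1/(4·11/12)=0.7273>−1
Confirm numerically:
  x=-0.754: |R|=0.76714 <1
  x=-0.733: |R|=0.75951 <1
  x=-0.641: |R|=0.73564 <1
  x=-0.608: |R|=0.73086 <1
  x=-1.652: |R|=1.84968 >1
  x=-1.502: |R|=1.56600 >1
  x=-1.361: |R|=1.33696 >1
So |R|<1 on (-1.0909, 0).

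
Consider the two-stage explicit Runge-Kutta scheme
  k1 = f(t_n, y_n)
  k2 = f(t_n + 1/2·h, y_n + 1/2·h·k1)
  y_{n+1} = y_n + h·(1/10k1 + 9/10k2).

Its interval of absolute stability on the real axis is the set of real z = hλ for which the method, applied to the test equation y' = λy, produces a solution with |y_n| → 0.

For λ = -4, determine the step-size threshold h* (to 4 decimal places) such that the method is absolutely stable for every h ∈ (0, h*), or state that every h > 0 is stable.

With y'=λy (z=hλ):
  k1=λy_n ⇒ h·k1=z·y_n;  k2=λ(1+1/2z)y_n ⇒ h·k2=z(1+1/2z)y_n
  y_{n+1}/y_n = 1 + 1/10z + 9/10z(1+1/2z) = 1 + z + 9/20z²
  so R(z) = 1 + z + 9/20z².

Need |R(x)|<1, x<0.
x=-0.73: |R|=0.5098
R=1: x+9/20x²=0 ⇒ x=−20/9=-2.2222; min R=1−1/(4·9/20)=0.4444>−1
Confirm numerically:
  x=-1.478: |R|=0.50502 <1
  x=-1.428: |R|=0.48963 <1
  x=-1.389: |R|=0.47919 <1
  x=-1.046: |R|=0.44635 <1
  x=-2.806: |R|=1.73714 >1
  x=-2.409: |R|=1.20248 >1
So |R|<1 on (-2.2222, 0).

(-2.2222,0); λ=-4 ⇒ h* = (20/9)/4 = 0.5556.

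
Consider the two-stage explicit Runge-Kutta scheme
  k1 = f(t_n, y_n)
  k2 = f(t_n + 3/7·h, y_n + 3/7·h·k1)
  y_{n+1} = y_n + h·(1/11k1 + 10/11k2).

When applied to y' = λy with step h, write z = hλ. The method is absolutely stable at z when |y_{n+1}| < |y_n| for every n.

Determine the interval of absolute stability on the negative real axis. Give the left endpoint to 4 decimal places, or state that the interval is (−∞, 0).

Test eqn y'=λy, z=hλ:
  k1=λy_n ⇒ h·k1=z·y_n;  k2=λ(1+3/7z)y_n ⇒ h·k2=z(1+3/7z)y_n
  y_{n+1}/y_n = 1 + 1/11z + 10/11z(1+3/7z) = 1 + z + 30/77z²
  ⇒ R(z) = 1 + z + 30/77z².

Find x<0 with |R(x)|<1.
x=-0.3: |R|=0.7351
R=1: x+30/77x²=0 ⇒ x=−77/30=-2.5667; min R=1−1/(4·30/77)=0.3583>−1
Confirm numerically:
  x=-2.026: |R|=0.57322 <1
  x=-1.866: |R|=0.49061 <1
  x=-1.693: |R|=0.42372 <1
  x=-2.760: |R|=1.20790 >1
  x=-2.683: |R|=1.12161 >1
  x=-2.655: |R|=1.09137 >1
So |R|<1 on (-2.5667, 0).

(-2.5667, 0).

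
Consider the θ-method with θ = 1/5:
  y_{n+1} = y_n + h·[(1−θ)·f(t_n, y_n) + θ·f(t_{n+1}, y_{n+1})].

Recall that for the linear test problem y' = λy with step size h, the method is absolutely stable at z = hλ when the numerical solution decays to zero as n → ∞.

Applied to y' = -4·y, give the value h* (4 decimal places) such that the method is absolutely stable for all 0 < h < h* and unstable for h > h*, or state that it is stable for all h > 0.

(-3.3333,0); λ=-4 ⇒ h* = (10/3)/4 = 0.8333.

On y'=λy, z=hλ:
  y_{n+1} = y_n + z·[4/5·y_n + 1/5·y_{n+1}] ⇒ (1 − 1/5z)y_{n+1} = (1 + 4/5z)y_n
  so R(z) = (1 + 4/5z)/(1 − 1/5z).

Boundary: |R(x)|=1, x<0.
x=-0.91: |R|=0.2301
R=−1: 1+4/5x = −1+1/5x ⇒ -3/5x=2 ⇒ x=2/(-3/5)=-3.3333
Confirm numerically:
  x=-2.765: |R|=0.78042 <1
  x=-2.719: |R|=0.76124 <1
  x=-1.807: |R|=0.32731 <1
  x=-1.648: |R|=0.23947 <1
  x=-3.729: |R|=1.13598 >1
  x=-3.692: |R|=1.12379 >1
  x=-3.557: |R|=1.07842 >1
So |R|<1 on (-3.3333, 0).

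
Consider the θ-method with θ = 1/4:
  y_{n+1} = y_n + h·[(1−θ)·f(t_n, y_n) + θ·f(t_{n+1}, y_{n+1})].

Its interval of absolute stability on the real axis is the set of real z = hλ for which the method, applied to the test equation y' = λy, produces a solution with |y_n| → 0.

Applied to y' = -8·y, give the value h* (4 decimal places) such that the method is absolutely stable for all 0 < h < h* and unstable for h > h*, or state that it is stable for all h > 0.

(-4.0000,0); λ=-8 ⇒ h* = (4)/8 = 0.5000.

With y'=λy (z=hλ):
  y_{n+1} = y_n + z·[3/4·y_n + 1/4·y_{n+1}] ⇒ (1 − 1/4z)y_{n+1} = (1 + 3/4z)y_n
  so R(z) = (1 + 3/4z)/(1 − 1/4z).

Need |R(x)|<1, x<0.
x=-0.89: |R|=0.2720
R=−1: 1+3/4x = −1+1/4x ⇒ -1/2x=2 ⇒ x=2/(-1/2)=-4.0000
Confirm numerically:
  x=-3.370: |R|=0.82904 <1
  x=-2.873: |R|=0.67205 <1
  x=-1.848: |R|=0.26402 <1
  x=-4.283: |R|=1.06833 >1
  x=-4.126: |R|=1.03101 >1
So |R|<1 on (-4.0000, 0).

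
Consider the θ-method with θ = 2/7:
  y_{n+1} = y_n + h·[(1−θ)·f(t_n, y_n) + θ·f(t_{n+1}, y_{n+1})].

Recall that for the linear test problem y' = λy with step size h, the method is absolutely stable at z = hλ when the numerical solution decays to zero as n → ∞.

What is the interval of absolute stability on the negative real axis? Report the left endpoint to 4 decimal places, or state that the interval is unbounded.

Set f=λy, z=hλ:
  y_{n+1} = y_n + z·[5/7·y_n + 2/7·y_{n+1}] ⇒ (1 − 2/7z)y_{n+1} = (1 + 5/7z)y_n
  so R(z) = (1 + 5/7z)/(1 − 2/7z).

Need |R(x)|<1, x<0.
x=-1.77: |R|=0.1755
R=−1: 1+5/7x = −1+2/7x ⇒ -3/7x=2 ⇒ x=2/(-3/7)=-4.6667
Confirm numerically:
  x=-4.461: |R|=0.96125 <1
  x=-3.453: |R|=0.73817 <1
  x=-3.083: |R|=0.63915 <1
  x=-2.746: |R|=0.53874 <1
  x=-5.214: |R|=1.09422 >1
  x=-5.105: |R|=1.07641 >1
  x=-5.076: |R|=1.07160 >1
Interval (-4.6667, 0).

(-4.6667, 0).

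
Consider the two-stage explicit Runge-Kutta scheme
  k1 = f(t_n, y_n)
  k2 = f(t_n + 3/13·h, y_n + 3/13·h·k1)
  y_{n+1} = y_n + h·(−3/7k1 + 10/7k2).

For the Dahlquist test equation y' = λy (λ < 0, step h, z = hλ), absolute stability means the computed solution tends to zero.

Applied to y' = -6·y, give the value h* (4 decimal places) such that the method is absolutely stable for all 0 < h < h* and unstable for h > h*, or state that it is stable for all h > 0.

(-3.0333,0); λ=-6 ⇒ h* = (91/30)/6 = 0.5056.

On y'=λy, z=hλ:
  k1=λy_n ⇒ h·k1=z·y_n;  k2=λ(1+3/13z)y_n ⇒ h·k2=z(1+3/13z)y_n
  y_{n+1}/y_n = 1 − 3/7z + 10/7z(1+3/13z) = 1 + z + 30/91z²
  so R(z) = 1 + z + 30/91z².

Need |R(x)|<1, x<0.
x=-1.71: |R|=0.2540
R=1: x+30/91x²=0 ⇒ x=−91/30=-3.0333; min R=1−1/(4·30/91)=0.2417>−1
Confirm numerically:
  x=-2.931: |R|=0.90112 <1
  x=-2.765: |R|=0.75540 <1
  x=-1.847: |R|=0.27764 <1
  x=-1.347: |R|=0.25116 <1
  x=-3.604: |R|=1.67803 >1
  x=-3.565: |R|=1.62485 >1
  x=-3.323: |R|=1.31733 >1
So |R|<1 on (-3.0333, 0).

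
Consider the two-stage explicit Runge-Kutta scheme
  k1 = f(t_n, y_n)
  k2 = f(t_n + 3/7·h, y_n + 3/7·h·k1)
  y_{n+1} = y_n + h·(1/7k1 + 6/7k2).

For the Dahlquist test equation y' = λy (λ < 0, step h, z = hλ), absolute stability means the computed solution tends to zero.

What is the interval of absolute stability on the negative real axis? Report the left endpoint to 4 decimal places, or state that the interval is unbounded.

z∈(-2.7222,0).

Test eqn y'=λy, z=hλ:
  k1=λy_n ⇒ h·k1=z·y_n;  k2=λ(1+3/7z)y_n ⇒ h·k2=z(1+3/7z)y_n
  y_{n+1}/y_n = 1 + 1/7z + 6/7z(1+3/7z) = 1 + z + 18/49z²
  Hence R(z) = 1 + z + 18/49z².

Solve |R(x)|<1 on ℝ⁻.
x=-0.36: |R|=0.6876
R=1: x+18/49x²=0 ⇒ x=−49/18=-2.7222; min R=1−1/(4·18/49)=0.3194>−1
Confirm numerically:
  x=-2.266: |R|=0.62024 <1
  x=-2.176: |R|=0.56338 <1
  x=-1.580: |R|=0.33704 <1
  x=-3.302: |R|=1.70326 >1
  x=-2.933: |R|=1.22710 >1
  x=-2.872: |R|=1.15802 >1
So |R|<1 on (-2.7222, 0).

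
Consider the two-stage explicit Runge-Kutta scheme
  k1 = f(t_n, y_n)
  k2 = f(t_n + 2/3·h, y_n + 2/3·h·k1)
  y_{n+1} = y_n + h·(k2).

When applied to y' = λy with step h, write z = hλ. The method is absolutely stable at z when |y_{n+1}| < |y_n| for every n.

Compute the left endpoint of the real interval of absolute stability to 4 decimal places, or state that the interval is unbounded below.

On y'=λy, z=hλ:
  k1=λy_n ⇒ h·k1=z·y_n;  k2=λ(1+2/3z)y_n ⇒ h·k2=z(1+2/3z)y_n
  y_{n+1}/y_n = 1 + z(1+2/3z) = 1 + z + 2/3z²
  so R(z) = 1 + z + 2/3z².

Find x<0 with |R(x)|<1.
x=-1.65: |R|=1.1650
R=1: x+2/3x²=0 ⇒ x=−3/2=-1.5000; min R=1−1/(4·2/3)=0.6250>−1
Confirm numerically:
  x=-1.300: |R|=0.82667 <1
  x=-1.174: |R|=0.74485 <1
  x=-0.830: |R|=0.62927 <1
  x=-1.793: |R|=1.35023 >1
  x=-1.621: |R|=1.13076 >1
Interval (-1.5000, 0).

left endpoint -1.5000.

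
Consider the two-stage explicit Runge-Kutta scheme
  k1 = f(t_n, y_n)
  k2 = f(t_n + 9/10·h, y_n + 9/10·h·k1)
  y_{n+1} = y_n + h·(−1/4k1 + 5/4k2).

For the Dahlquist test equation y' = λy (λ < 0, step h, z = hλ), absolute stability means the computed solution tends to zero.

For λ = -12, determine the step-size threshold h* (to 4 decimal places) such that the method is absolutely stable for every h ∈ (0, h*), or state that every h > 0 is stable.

(-0.8889,0); λ=-12 ⇒ h* = (8/9)/12 = 0.0741.

Test eqn y'=λy, z=hλ:
  k1=λy_n ⇒ h·k1=z·y_n;  k2=λ(1+9/10z)y_n ⇒ h·k2=z(1+9/10z)y_n
  y_{n+1}/y_n = 1 − 1/4z + 5/4z(1+9/10z) = 1 + z + 9/8z²
  R(z) = 1 + z + 9/8z².

Solve |R(x)|<1 on ℝ⁻.
x=-1.33: |R|=1.6600
R=1: x+9/8x²=0 ⇒ x=−8/9=-0.8889; min R=1−1/(4·9/8)=0.7778>−1
Confirm numerically:
  x=-0.826: |R|=0.94156 <1
  x=-0.745: |R|=0.87940 <1
  x=-0.395: |R|=0.78053 <1
  x=-1.281: |R|=1.56508 >1
  x=-0.981: |R|=1.10166 >1
Interval (-0.8889, 0).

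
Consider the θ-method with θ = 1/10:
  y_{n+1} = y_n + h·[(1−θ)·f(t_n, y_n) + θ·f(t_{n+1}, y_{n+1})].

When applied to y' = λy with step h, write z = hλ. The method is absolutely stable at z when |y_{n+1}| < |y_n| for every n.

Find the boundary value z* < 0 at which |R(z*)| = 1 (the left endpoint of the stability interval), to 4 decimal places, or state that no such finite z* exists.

z* = -2.5000.

On y'=λy, z=hλ:
  y_{n+1} = y_n + z·[9/10·y_n + 1/10·y_{n+1}] ⇒ (1 − 1/10z)y_{n+1} = (1 + 9/10z)y_n
  so R(z) = (1 + 9/10z)/(1 − 1/10z).

Need |R(x)|<1, x<0.
x=-1.01: |R|=0.0827
R=−1: 1+9/10x = −1+1/10x ⇒ -4/5x=2 ⇒ x=2/(-4/5)=-2.5000
Confirm numerically:
  x=-2.291: |R|=0.86397 <1
  x=-2.259: |R|=0.84273 <1
  x=-2.074: |R|=0.71774 <1
  x=-1.650: |R|=0.41631 <1
  x=-3.092: |R|=1.36175 >1
  x=-2.711: |R|=1.13280 >1
So |R|<1 on (-2.5000, 0).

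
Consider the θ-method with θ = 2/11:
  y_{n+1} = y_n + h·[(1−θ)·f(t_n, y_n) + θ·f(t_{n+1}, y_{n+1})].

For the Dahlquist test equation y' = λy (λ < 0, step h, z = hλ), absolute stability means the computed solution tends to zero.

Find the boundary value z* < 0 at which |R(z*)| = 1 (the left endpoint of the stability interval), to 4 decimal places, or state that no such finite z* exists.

z* = -3.1429.

Test eqn y'=λy, z=hλ:
  y_{n+1} = y_n + z·[9/11·y_n + 2/11·y_{n+1}] ⇒ (1 − 2/11z)y_{n+1} = (1 + 9/11z)y_n
  ⇒ R(z) = (1 + 9/11z)/(1 − 2/11z).

Solve |R(x)|<1 on ℝ⁻.
x=-0.92: |R|=0.2118
R=−1: 1+9/11x = −1+2/11x ⇒ -7/11x=2 ⇒ x=2/(-7/11)=-3.1429
Confirm numerically:
  x=-2.982: |R|=0.93362 <1
  x=-2.861: |R|=0.88201 <1
  x=-2.032: |R|=0.48380 <1
  x=-1.798: |R|=0.35503 <1
  x=-3.309: |R|=1.06601 >1
  x=-3.228: |R|=1.03414 >1
So |R|<1 on (-3.1429, 0).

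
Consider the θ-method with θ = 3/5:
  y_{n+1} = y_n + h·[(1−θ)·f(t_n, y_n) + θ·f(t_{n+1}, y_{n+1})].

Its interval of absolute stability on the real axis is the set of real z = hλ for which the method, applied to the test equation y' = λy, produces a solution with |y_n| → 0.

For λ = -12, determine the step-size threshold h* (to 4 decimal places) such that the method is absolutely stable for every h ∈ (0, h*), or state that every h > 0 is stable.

(−∞, 0) — no finite endpoint. Any h>0 works for λ=-12.

With y'=λy (z=hλ):
  y_{n+1} = y_n + z·[2/5·y_n + 3/5·y_{n+1}] ⇒ (1 − 3/5z)y_{n+1} = (1 + 2/5z)y_n
  R(z) = (1 + 2/5z)/(1 − 3/5z).

Boundary: |R(x)|=1, x<0.
x=-1.22: |R|=0.2956
x=-2: |R|=0.0909
x=-10: |R|=0.4286
x=-100: |R|=0.6393
θ=3/5≥1/2 ⇒ |1+2/5x|<|1−3/5x| ∀x<0 ⇒ stable on all of ℝ⁻.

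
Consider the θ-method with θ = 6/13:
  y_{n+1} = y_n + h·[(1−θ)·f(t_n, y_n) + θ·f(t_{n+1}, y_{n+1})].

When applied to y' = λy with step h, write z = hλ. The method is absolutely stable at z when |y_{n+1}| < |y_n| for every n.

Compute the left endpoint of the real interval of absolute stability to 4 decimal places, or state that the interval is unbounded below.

On y'=λy, z=hλ:
  y_{n+1} = y_n + z·[7/13·y_n + 6/13·y_{n+1}] ⇒ (1 − 6/13z)y_{n+1} = (1 + 7/13z)y_n
  ⇒ R(z) = (1 + 7/13z)/(1 − 6/13z).

Find x<0 with |R(x)|<1.
x=-1.16: |R|=0.2445
R=−1: 1+7/13x = −1+6/13x ⇒ -1/13x=2 ⇒ x=2/(-1/13)=-26.0000
Confirm numerically:
  x=-23.563: |R|=0.98421 <1
  x=-19.261: |R|=0.94758 <1
  x=-16.401: |R|=0.91384 <1
  x=-26.428: |R|=1.00249 >1
  x=-26.360: |R|=1.00210 >1
So |R|<1 on (-26.0000, 0).

z* = -26.0000.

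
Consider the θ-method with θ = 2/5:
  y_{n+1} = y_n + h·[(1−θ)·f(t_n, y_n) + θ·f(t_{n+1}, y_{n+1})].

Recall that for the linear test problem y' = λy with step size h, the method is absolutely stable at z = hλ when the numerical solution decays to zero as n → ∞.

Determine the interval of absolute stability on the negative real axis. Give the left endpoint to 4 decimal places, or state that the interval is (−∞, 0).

With y'=λy (z=hλ):
  y_{n+1} = y_n + z·[3/5·y_n + 2/5·y_{n+1}] ⇒ (1 − 2/5z)y_{n+1} = (1 + 3/5z)y_n
  ⇒ R(z) = (1 + 3/5z)/(1 − 2/5z).

Need |R(x)|<1, x<0.
x=-0.36: |R|=0.6853
R=−1: 1+3/5x = −1+2/5x ⇒ -1/5x=2 ⇒ x=2/(-1/5)=-10.0000
Confirm numerically:
  x=-7.455: |R|=0.87217 <1
  x=-4.413: |R|=0.59591 <1
  x=-4.321: |R|=0.58371 <1
  x=-10.236: |R|=1.00927 >1
  x=-10.125: |R|=1.00495 >1
  x=-10.029: |R|=1.00116 >1
Stable set (-10.0000, 0).

(-10.0000, 0).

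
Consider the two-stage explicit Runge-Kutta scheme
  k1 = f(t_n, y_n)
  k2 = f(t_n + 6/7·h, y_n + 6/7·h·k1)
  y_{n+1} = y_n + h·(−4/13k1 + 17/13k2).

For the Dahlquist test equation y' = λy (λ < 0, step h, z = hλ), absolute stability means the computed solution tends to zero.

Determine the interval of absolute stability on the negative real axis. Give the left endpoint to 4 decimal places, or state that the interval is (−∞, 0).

z∈(-0.8922,0).

Set f=λy, z=hλ:
  k1=λy_n ⇒ h·k1=z·y_n;  k2=λ(1+6/7z)y_n ⇒ h·k2=z(1+6/7z)y_n
  y_{n+1}/y_n = 1 − 4/13z + 17/13z(1+6/7z) = 1 + z + 102/91z²
  so R(z) = 1 + z + 102/91z².

Need |R(x)|<1, x<0.
x=-0.54: |R|=0.7868
R=1: x+102/91x²=0 ⇒ x=−91/102=-0.8922; min R=1−1/(4·102/91)=0.7770>−1
Confirm numerically:
  x=-0.796: |R|=0.91421 <1
  x=-0.762: |R|=0.88883 <1
  x=-0.673: |R|=0.83468 <1
  x=-1.439: |R|=1.88203 >1
  x=-1.239: |R|=1.48169 >1
Stable set (-0.8922, 0).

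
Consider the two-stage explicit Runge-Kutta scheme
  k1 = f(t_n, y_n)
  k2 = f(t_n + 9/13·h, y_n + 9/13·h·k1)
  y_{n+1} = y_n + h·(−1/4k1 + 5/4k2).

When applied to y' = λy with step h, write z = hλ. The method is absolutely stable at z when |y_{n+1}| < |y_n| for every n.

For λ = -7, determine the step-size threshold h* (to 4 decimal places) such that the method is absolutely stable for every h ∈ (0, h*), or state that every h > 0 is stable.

(-1.1556,0); λ=-7 ⇒ h* = (52/45)/7 = 0.1651.

On y'=λy, z=hλ:
  k1=λy_n ⇒ h·k1=z·y_n;  k2=λ(1+9/13z)y_n ⇒ h·k2=z(1+9/13z)y_n
  y_{n+1}/y_n = 1 − 1/4z + 5/4z(1+9/13z) = 1 + z + 45/52z²
  ⇒ R(z) = 1 + z + 45/52z².

Find x<0 with |R(x)|<1.
x=-1.48: |R|=1.4155
R=1: x+45/52x²=0 ⇒ x=−52/45=-1.1556; min R=1−1/(4·45/52)=0.7111>−1
Confirm numerically:
  x=-0.928: |R|=0.81726 <1
  x=-0.799: |R|=0.75346 <1
  x=-0.541: |R|=0.71228 <1
  x=-1.632: |R|=1.67289 >1
  x=-1.483: |R|=1.42023 >1
  x=-1.271: |R|=1.12698 >1
So |R|<1 on (-1.1556, 0).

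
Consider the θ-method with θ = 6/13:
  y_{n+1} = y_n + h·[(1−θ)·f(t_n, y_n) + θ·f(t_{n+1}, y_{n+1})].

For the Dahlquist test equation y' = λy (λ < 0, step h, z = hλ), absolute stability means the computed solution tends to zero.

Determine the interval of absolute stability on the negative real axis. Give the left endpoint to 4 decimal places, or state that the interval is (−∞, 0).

z∈(-26.0000,0).

Test eqn y'=λy, z=hλ:
  y_{n+1} = y_n + z·[7/13·y_n + 6/13·y_{n+1}] ⇒ (1 − 6/13z)y_{n+1} = (1 + 7/13z)y_n
  R(z) = (1 + 7/13z)/(1 − 6/13z).

Find x<0 with |R(x)|<1.
x=-1.34: |R|=0.1721
R=−1: 1+7/13x = −1+6/13x ⇒ -1/13x=2 ⇒ x=2/(-1/13)=-26.0000
Confirm numerically:
  x=-18.403: |R|=0.93844 <1
  x=-13.664: |R|=0.87013 <1
  x=-13.040: |R|=0.85796 <1
  x=-26.142: |R|=1.00084 >1
  x=-26.093: |R|=1.00055 >1
Stable set (-26.0000, 0).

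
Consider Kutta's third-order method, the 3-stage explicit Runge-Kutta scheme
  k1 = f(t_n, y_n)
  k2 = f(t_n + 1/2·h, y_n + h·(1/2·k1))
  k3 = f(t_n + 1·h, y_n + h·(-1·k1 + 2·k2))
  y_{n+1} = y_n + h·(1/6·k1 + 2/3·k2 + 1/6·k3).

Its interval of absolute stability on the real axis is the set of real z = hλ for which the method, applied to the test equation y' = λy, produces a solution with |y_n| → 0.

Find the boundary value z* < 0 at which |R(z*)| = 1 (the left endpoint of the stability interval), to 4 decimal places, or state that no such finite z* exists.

Test eqn y'=λy, z=hλ:
  order 3, 3-stage ⇒ R(z)=1+z+z^2/2+z^3/6
  (e.g. R(-1.45)=0.09315, |R|=0.09315)

Find x<0 with |R(x)|<1.
x=-1.45: |R|=0.0931
|R(-2.91)|=1.7830 |R(-2.69)|=1.3161 |R(-2.29)|=0.6694
Bisect:
  x_lo=-3.0127 |R|=2.0320  x_hi=-0.1368 |R|=0.8721
  mid=-1.57477 |R|=0.01430 →hi
  mid=-2.29375 |R|=0.67445 →hi
  mid=-2.65323 |R|=1.24638 →lo
  mid=-2.47349 |R|=0.93661 →hi
  mid=-2.56336 |R|=1.08518 →lo
  mid=-2.51843 |R|=1.00936 →lo
  mid=-2.49596 |R|=0.97261 →hi
  mid=-2.50719 |R|=0.99089 →hi
  ...
  [-2.51281,-2.51263] ⇒ x*=-2.5127
So |R|<1 on (-2.5127, 0).

z* = -2.5127.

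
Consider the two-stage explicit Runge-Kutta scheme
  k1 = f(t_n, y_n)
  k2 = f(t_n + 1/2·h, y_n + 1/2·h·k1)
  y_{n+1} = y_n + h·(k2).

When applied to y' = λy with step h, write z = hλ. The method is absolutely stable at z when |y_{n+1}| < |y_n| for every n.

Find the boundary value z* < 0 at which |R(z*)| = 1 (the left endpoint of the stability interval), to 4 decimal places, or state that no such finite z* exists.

Test eqn y'=λy, z=hλ:
  k1=λy_n ⇒ h·k1=z·y_n;  k2=λ(1+1/2z)y_n ⇒ h·k2=z(1+1/2z)y_n
  y_{n+1}/y_n = 1 + z(1+1/2z) = 1 + z + 1/2z²
  Hence R(z) = 1 + z + 1/2z².

Boundary: |R(x)|=1, x<0.
x=-1.64: |R|=0.7048
R=1: x+1/2x²=0 ⇒ x=−2=-2.0000; min R=1−1/(4·1/2)=0.5000>−1
Confirm numerically:
  x=-1.855: |R|=0.86551 <1
  x=-1.065: |R|=0.50211 <1
  x=-0.829: |R|=0.51462 <1
  x=-2.382: |R|=1.45496 >1
  x=-2.205: |R|=1.22601 >1
  x=-2.123: |R|=1.13056 >1
Stable set (-2.0000, 0).

z* = -2.0000.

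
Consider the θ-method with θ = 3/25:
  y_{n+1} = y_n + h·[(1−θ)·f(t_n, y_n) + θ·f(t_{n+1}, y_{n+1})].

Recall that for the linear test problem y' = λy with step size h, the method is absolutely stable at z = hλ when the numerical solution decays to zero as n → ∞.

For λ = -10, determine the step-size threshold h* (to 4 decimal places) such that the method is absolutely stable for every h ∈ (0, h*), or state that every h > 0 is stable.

(-2.6316,0); λ=-10 ⇒ h* = (50/19)/10 = 0.2632.

On y'=λy, z=hλ:
  y_{n+1} = y_n + z·[22/25·y_n + 3/25·y_{n+1}] ⇒ (1 − 3/25z)y_{n+1} = (1 + 22/25z)y_n
  ⇒ R(z) = (1 + 22/25z)/(1 − 3/25z).

Find x<0 with |R(x)|<1.
x=-1.44: |R|=0.2278
R=−1: 1+22/25x = −1+3/25x ⇒ -19/25x=2 ⇒ x=2/(-19/25)=-2.6316
Confirm numerically:
  x=-2.547: |R|=0.95077 <1
  x=-2.287: |R|=0.79451 <1
  x=-1.890: |R|=0.54059 <1
  x=-3.147: |R|=1.28434 >1
  x=-2.878: |R|=1.13920 >1
  x=-2.789: |R|=1.08964 >1
So |R|<1 on (-2.6316, 0).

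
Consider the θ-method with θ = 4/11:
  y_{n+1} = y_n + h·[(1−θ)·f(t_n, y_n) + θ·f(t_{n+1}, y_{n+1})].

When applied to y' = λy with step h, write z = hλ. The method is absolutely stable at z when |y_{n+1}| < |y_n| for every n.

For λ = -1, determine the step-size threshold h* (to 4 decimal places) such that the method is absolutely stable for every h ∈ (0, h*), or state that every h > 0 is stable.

With y'=λy (z=hλ):
  y_{n+1} = y_n + z·[7/11·y_n + 4/11·y_{n+1}] ⇒ (1 − 4/11z)y_{n+1} = (1 + 7/11z)y_n
  ⇒ R(z) = (1 + 7/11z)/(1 − 4/11z).

Boundary: |R(x)|=1, x<0.
x=-0.72: |R|=0.4294
R=−1: 1+7/11x = −1+4/11x ⇒ -3/11x=2 ⇒ x=2/(-3/11)=-7.3333
Confirm numerically:
  x=-5.971: |R|=0.88284 <1
  x=-3.978: |R|=0.62597 <1
  x=-3.767: |R|=0.58957 <1
  x=-7.913: |R|=1.04077 >1
  x=-7.860: |R|=1.03723 >1
So |R|<1 on (-7.3333, 0).

(-7.3333,0); λ=-1 ⇒ h* = (22/3)/1 = 7.3333.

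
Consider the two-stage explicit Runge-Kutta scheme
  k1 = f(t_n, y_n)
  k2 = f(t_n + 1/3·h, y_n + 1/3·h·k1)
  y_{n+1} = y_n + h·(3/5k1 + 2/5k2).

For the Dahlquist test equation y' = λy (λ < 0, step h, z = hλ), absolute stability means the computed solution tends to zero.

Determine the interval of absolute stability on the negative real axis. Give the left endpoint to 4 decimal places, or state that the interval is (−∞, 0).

z∈(-7.5000,0).

Test eqn y'=λy, z=hλ:
  k1=λy_n ⇒ h·k1=z·y_n;  k2=λ(1+1/3z)y_n ⇒ h·k2=z(1+1/3z)y_n
  y_{n+1}/y_n = 1 + 3/5z + 2/5z(1+1/3z) = 1 + z + 2/15z²
  Hence R(z) = 1 + z + 2/15z².

Need |R(x)|<1, x<0.
x=-1.15: |R|=0.0263
R=1: x+2/15x²=0 ⇒ x=−15/2=-7.5000; min R=1−1/(4·2/15)=-0.8750>−1
Confirm numerically:
  x=-6.795: |R|=0.36127 <1
  x=-5.281: |R|=0.56247 <1
  x=-4.994: |R|=0.66866 <1
  x=-3.326: |R|=0.85103 <1
  x=-7.990: |R|=1.52201 >1
  x=-7.882: |R|=1.40146 >1
  x=-7.641: |R|=1.14365 >1
So |R|<1 on (-7.5000, 0).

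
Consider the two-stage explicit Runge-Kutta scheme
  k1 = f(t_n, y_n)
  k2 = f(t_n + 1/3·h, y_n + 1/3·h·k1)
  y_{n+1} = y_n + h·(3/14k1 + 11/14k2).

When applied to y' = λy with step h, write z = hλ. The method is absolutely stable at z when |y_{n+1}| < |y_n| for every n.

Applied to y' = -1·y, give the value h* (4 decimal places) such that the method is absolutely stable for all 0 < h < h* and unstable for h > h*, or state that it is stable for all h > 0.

(-3.8182,0); λ=-1 ⇒ h* = (42/11)/1 = 3.8182.

Set f=λy, z=hλ:
  k1=λy_n ⇒ h·k1=z·y_n;  k2=λ(1+1/3z)y_n ⇒ h·k2=z(1+1/3z)y_n
  y_{n+1}/y_n = 1 + 3/14z + 11/14z(1+1/3z) = 1 + z + 11/42z²
  Hence R(z) = 1 + z + 11/42z².

Boundary: |R(x)|=1, x<0.
x=-1.64: |R|=0.0644
R=1: x+11/42x²=0 ⇒ x=−42/11=-3.8182; min R=1−1/(4·11/42)=0.0455>−1
Confirm numerically:
  x=-3.755: |R|=0.93786 <1
  x=-2.882: |R|=0.29336 <1
  x=-1.849: |R|=0.04640 <1
  x=-4.225: |R|=1.45016 >1
  x=-3.919: |R|=1.10348 >1
Interval (-3.8182, 0).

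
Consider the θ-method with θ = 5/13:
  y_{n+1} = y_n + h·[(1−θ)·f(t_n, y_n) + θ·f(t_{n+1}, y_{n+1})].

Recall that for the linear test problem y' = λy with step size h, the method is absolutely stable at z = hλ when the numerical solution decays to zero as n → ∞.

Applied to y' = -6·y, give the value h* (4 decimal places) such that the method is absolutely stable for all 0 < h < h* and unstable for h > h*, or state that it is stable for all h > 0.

Set f=λy, z=hλ:
  y_{n+1} = y_n + z·[8/13·y_n + 5/13·y_{n+1}] ⇒ (1 − 5/13z)y_{n+1} = (1 + 8/13z)y_n
  ⇒ R(z) = (1 + 8/13z)/(1 − 5/13z).

Boundary: |R(x)|=1, x<0.
x=-0.3: |R|=0.7310
R=−1: 1+8/13x = −1+5/13x ⇒ -3/13x=2 ⇒ x=2/(-3/13)=-8.6667
Confirm numerically:
  x=-6.753: |R|=0.87724 <1
  x=-5.422: |R|=0.75732 <1
  x=-4.219: |R|=0.60865 <1
  x=-3.779: |R|=0.54027 <1
  x=-9.031: |R|=1.01879 >1
  x=-8.899: |R|=1.01212 >1
So |R|<1 on (-8.6667, 0).

(-8.6667,0); λ=-6 ⇒ h* = (26/3)/6 = 1.4444.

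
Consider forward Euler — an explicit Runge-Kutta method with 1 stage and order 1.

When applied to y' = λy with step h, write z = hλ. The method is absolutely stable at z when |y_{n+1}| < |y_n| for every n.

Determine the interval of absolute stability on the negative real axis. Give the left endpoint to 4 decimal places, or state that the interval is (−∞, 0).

With y'=λy (z=hλ):
  order 1, 1-stage ⇒ R(z)=1+z
  (e.g. R(-0.85)=0.15000, |R|=0.15000)

Need |R(x)|<1, x<0.
x=-0.85: |R|=0.1500
|R(-2.27)|=1.2700 |R(-1.2)|=0.2000 |R(-1.17)|=0.1700
Bisect:
  x_lo=-2.5762 |R|=1.5762  x_hi=-0.2532 |R|=0.7468
  mid=-1.41469 |R|=0.41469 →hi
  mid=-1.99542 |R|=0.99542 →hi
  mid=-2.28579 |R|=1.28579 →lo
  mid=-2.14060 |R|=1.14060 →lo
  mid=-2.06801 |R|=1.06801 →lo
  mid=-2.03172 |R|=1.03172 →lo
  mid=-2.01357 |R|=1.01357 →lo
  ...
  [-2.00010,-1.99996] ⇒ x*=-2.0000
Interval (-2.0000, 0).

z∈(-2.0000,0).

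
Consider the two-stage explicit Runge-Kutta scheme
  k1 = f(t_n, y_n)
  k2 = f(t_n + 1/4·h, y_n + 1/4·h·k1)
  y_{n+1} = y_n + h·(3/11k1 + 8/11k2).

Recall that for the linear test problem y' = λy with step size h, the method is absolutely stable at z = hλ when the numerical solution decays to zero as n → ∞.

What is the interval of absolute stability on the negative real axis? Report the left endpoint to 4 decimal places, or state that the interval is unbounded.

z∈(-5.5000,0).

With y'=λy (z=hλ):
  k1=λy_n ⇒ h·k1=z·y_n;  k2=λ(1+1/4z)y_n ⇒ h·k2=z(1+1/4z)y_n
  y_{n+1}/y_n = 1 + 3/11z + 8/11z(1+1/4z) = 1 + z + 2/11z²
  so R(z) = 1 + z + 2/11z².

Need |R(x)|<1, x<0.
x=-1.18: |R|=0.0732
R=1: x+2/11x²=0 ⇒ x=−11/2=-5.5000; min R=1−1/(4·2/11)=-0.3750>−1
Confirm numerically:
  x=-3.244: |R|=0.33063 <1
  x=-2.743: |R|=0.37499 <1
  x=-2.559: |R|=0.36837 <1
  x=-2.283: |R|=0.33535 <1
  x=-5.996: |R|=1.54073 >1
  x=-5.712: |R|=1.22017 >1
Interval (-5.5000, 0).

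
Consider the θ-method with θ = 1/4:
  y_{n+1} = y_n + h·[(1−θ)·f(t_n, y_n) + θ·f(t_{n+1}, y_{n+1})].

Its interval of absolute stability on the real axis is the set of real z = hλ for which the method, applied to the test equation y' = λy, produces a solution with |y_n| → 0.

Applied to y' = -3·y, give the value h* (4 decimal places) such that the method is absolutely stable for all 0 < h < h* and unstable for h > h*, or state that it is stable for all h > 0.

On y'=λy, z=hλ:
  y_{n+1} = y_n + z·[3/4·y_n + 1/4·y_{n+1}] ⇒ (1 − 1/4z)y_{n+1} = (1 + 3/4z)y_n
  Hence R(z) = (1 + 3/4z)/(1 − 1/4z).

Solve |R(x)|<1 on ℝ⁻.
x=-0.85: |R|=0.2990
R=−1: 1+3/4x = −1+1/4x ⇒ -1/2x=2 ⇒ x=2/(-1/2)=-4.0000
Confirm numerically:
  x=-3.700: |R|=0.92208 <1
  x=-2.560: |R|=0.56098 <1
  x=-2.008: |R|=0.33688 <1
  x=-4.379: |R|=1.09046 >1
  x=-4.317: |R|=1.07623 >1
  x=-4.222: |R|=1.05400 >1
Interval (-4.0000, 0).

(-4.0000,0); λ=-3 ⇒ h* = (4)/3 = 1.3333.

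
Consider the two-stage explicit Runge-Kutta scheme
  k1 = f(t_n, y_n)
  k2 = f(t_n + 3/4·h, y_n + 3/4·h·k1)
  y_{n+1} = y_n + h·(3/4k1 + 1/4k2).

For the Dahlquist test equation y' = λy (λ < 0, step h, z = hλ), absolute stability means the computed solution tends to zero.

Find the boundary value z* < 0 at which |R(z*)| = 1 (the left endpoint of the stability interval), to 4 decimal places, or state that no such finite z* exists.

z* = -5.3333.

Test eqn y'=λy, z=hλ:
  k1=λy_n ⇒ h·k1=z·y_n;  k2=λ(1+3/4z)y_n ⇒ h·k2=z(1+3/4z)y_n
  y_{n+1}/y_n = 1 + 3/4z + 1/4z(1+3/4z) = 1 + z + 3/16z²
  so R(z) = 1 + z + 3/16z².

Solve |R(x)|<1 on ℝ⁻.
x=-1.41: |R|=0.0372
R=1: x+3/16x²=0 ⇒ x=−16/3=-5.3333; min R=1−1/(4·3/16)=-0.3333>−1
Confirm numerically:
  x=-5.297: |R|=0.96391 <1
  x=-4.509: |R|=0.30308 <1
  x=-4.074: |R|=0.03803 <1
  x=-2.850: |R|=0.32703 <1
  x=-5.681: |R|=1.37033 >1
  x=-5.676: |R|=1.36468 >1
  x=-5.580: |R|=1.25808 >1
So |R|<1 on (-5.3333, 0).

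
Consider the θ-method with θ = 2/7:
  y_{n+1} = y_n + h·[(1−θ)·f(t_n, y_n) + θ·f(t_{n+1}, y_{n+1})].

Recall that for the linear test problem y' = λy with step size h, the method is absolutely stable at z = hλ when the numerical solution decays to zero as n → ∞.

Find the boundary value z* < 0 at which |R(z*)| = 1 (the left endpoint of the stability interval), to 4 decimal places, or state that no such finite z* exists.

Test eqn y'=λy, z=hλ:
  y_{n+1} = y_n + z·[5/7·y_n + 2/7·y_{n+1}] ⇒ (1 − 2/7z)y_{n+1} = (1 + 5/7z)y_n
  ⇒ R(z) = (1 + 5/7z)/(1 − 2/7z).

Need |R(x)|<1, x<0.
x=-0.48: |R|=0.5779
R=−1: 1+5/7x = −1+2/7x ⇒ -3/7x=2 ⇒ x=2/(-3/7)=-4.6667
Confirm numerically:
  x=-3.951: |R|=0.85593 <1
  x=-3.222: |R|=0.67763 <1
  x=-2.776: |R|=0.54812 <1
  x=-2.107: |R|=0.31523 <1
  x=-4.998: |R|=1.05848 >1
  x=-4.988: |R|=1.05679 >1
Stable set (-4.6667, 0).

z* = -4.6667.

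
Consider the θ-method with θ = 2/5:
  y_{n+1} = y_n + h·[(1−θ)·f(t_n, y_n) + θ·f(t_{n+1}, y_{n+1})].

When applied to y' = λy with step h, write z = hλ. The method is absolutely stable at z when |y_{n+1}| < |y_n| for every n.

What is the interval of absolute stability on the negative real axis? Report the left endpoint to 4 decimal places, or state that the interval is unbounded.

On y'=λy, z=hλ:
  y_{n+1} = y_n + z·[3/5·y_n + 2/5·y_{n+1}] ⇒ (1 − 2/5z)y_{n+1} = (1 + 3/5z)y_n
  Hence R(z) = (1 + 3/5z)/(1 − 2/5z).

Boundary: |R(x)|=1, x<0.
x=-1.41: |R|=0.0985
R=−1: 1+3/5x = −1+2/5x ⇒ -1/5x=2 ⇒ x=2/(-1/5)=-10.0000
Confirm numerically:
  x=-9.470: |R|=0.97786 <1
  x=-8.102: |R|=0.91049 <1
  x=-7.215: |R|=0.85666 <1
  x=-10.567: |R|=1.02170 >1
  x=-10.110: |R|=1.00436 >1
  x=-10.048: |R|=1.00191 >1
Interval (-10.0000, 0).

(-10.0000, 0).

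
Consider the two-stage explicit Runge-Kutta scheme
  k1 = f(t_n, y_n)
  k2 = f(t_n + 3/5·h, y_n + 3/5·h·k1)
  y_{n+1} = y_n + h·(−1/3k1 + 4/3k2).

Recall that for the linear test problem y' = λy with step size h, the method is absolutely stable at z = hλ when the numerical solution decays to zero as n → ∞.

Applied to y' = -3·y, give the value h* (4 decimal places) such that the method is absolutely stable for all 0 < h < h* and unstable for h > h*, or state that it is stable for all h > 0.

(-1.2500,0); λ=-3 ⇒ h* = (5/4)/3 = 0.4167.

Set f=λy, z=hλ:
  k1=λy_n ⇒ h·k1=z·y_n;  k2=λ(1+3/5z)y_n ⇒ h·k2=z(1+3/5z)y_n
  y_{n+1}/y_n = 1 − 1/3z + 4/3z(1+3/5z) = 1 + z + 4/5z²
  so R(z) = 1 + z + 4/5z².

Need |R(x)|<1, x<0.
x=-1.72: |R|=1.6467
R=1: x+4/5x²=0 ⇒ x=−5/4=-1.2500; min R=1−1/(4·4/5)=0.6875>−1
Confirm numerically:
  x=-0.754: |R|=0.70081 <1
  x=-0.722: |R|=0.69503 <1
  x=-0.695: |R|=0.69142 <1
  x=-1.725: |R|=1.65550 >1
  x=-1.342: |R|=1.09877 >1
So |R|<1 on (-1.2500, 0).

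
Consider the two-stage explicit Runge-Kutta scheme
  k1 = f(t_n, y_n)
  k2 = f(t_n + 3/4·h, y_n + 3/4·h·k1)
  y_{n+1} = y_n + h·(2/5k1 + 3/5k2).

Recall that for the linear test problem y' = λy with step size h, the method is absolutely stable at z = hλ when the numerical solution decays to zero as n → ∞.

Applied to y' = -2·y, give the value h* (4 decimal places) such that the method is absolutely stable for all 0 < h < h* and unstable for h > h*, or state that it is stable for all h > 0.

With y'=λy (z=hλ):
  k1=λy_n ⇒ h·k1=z·y_n;  k2=λ(1+3/4z)y_n ⇒ h·k2=z(1+3/4z)y_n
  y_{n+1}/y_n = 1 + 2/5z + 3/5z(1+3/4z) = 1 + z + 9/20z²
  Hence R(z) = 1 + z + 9/20z².

Need |R(x)|<1, x<0.
x=-0.65: |R|=0.5401
R=1: x+9/20x²=0 ⇒ x=−20/9=-2.2222; min R=1−1/(4·9/20)=0.4444>−1
Confirm numerically:
  x=-1.927: |R|=0.74400 <1
  x=-1.469: |R|=0.50208 <1
  x=-1.166: |R|=0.44580 <1
  x=-0.934: |R|=0.45856 <1
  x=-2.550: |R|=1.37612 >1
  x=-2.416: |R|=1.21068 >1
  x=-2.381: |R|=1.17012 >1
So |R|<1 on (-2.2222, 0).

(-2.2222,0); λ=-2 ⇒ h* = (20/9)/2 = 1.1111.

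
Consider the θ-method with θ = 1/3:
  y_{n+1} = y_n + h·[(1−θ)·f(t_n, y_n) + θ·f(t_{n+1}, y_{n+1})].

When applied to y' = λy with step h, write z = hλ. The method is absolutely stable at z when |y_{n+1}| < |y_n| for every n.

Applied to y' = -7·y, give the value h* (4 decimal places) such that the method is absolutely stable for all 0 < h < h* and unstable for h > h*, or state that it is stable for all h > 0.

Test eqn y'=λy, z=hλ:
  y_{n+1} = y_n + z·[2/3·y_n + 1/3·y_{n+1}] ⇒ (1 − 1/3z)y_{n+1} = (1 + 2/3z)y_n
  ⇒ R(z) = (1 + 2/3z)/(1 − 1/3z).

Solve |R(x)|<1 on ℝ⁻.
x=-1.23: |R|=0.1277
R=−1: 1+2/3x = −1+1/3x ⇒ -1/3x=2 ⇒ x=2/(-1/3)=-6.0000
Confirm numerically:
  x=-4.830: |R|=0.85057 <1
  x=-3.902: |R|=0.69603 <1
  x=-3.790: |R|=0.67452 <1
  x=-2.515: |R|=0.36809 <1
  x=-6.536: |R|=1.05621 >1
  x=-6.084: |R|=1.00925 >1
Interval (-6.0000, 0).

(-6.0000,0); λ=-7 ⇒ h* = (6)/7 = 0.8571.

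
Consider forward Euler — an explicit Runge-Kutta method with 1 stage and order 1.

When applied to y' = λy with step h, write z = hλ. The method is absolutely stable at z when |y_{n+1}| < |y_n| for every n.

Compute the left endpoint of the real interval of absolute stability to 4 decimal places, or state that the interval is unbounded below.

z* = -2.0000.

Set f=λy, z=hλ:
  order 1, 1-stage ⇒ R(z)=1+z
  (e.g. R(-0.76)=0.24000, |R|=0.24000)

Boundary: |R(x)|=1, x<0.
x=-0.76: |R|=0.2400
|R(-1.8)|=0.8000 |R(-1.3)|=0.3000 |R(-1.17)|=0.1700
Bisect:
  x_lo=-2.8579 |R|=1.8579  x_hi=-0.1077 |R|=0.8923
  mid=-1.48280 |R|=0.48280 →hi
  mid=-2.17033 |R|=1.17033 →lo
  mid=-1.82656 |R|=0.82656 →hi
  mid=-1.99845 |R|=0.99845 →hi
  mid=-2.08439 |R|=1.08439 →lo
  mid=-2.04142 |R|=1.04142 →lo
  mid=-2.01993 |R|=1.01993 →lo
  mid=-2.00919 |R|=1.00919 →lo
  mid=-2.00382 |R|=1.00382 →lo
  mid=-2.00113 |R|=1.00113 →lo
  ...
  [-2.00013,-1.99996] ⇒ x*=-2.0000
Interval (-2.0000, 0).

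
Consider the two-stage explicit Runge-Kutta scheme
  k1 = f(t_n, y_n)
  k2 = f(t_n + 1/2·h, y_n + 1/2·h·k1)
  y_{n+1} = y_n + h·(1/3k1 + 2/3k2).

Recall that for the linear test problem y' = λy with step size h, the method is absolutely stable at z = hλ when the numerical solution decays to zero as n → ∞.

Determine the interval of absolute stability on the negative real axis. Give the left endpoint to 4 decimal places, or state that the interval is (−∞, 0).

z∈(-3.0000,0).

With y'=λy (z=hλ):
  k1=λy_n ⇒ h·k1=z·y_n;  k2=λ(1+1/2z)y_n ⇒ h·k2=z(1+1/2z)y_n
  y_{n+1}/y_n = 1 + 1/3z + 2/3z(1+1/2z) = 1 + z + 1/3z²
  ⇒ R(z) = 1 + z + 1/3z².

Need |R(x)|<1, x<0.
x=-0.91: |R|=0.3660
R=1: x+1/3x²=0 ⇒ x=−3=-3.0000; min R=1−1/(4·1/3)=0.2500>−1
Confirm numerically:
  x=-1.591: |R|=0.25276 <1
  x=-1.587: |R|=0.25252 <1
  x=-1.343: |R|=0.25822 <1
  x=-3.503: |R|=1.58734 >1
  x=-3.326: |R|=1.36143 >1
Stable set (-3.0000, 0).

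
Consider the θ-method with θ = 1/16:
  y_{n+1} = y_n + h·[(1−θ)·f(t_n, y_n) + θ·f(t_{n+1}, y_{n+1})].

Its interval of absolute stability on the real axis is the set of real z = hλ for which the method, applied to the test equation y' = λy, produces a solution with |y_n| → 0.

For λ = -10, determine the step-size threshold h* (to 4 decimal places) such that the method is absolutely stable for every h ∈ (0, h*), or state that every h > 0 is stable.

On y'=λy, z=hλ:
  y_{n+1} = y_n + z·[15/16·y_n + 1/16·y_{n+1}] ⇒ (1 − 1/16z)y_{n+1} = (1 + 15/16z)y_n
  R(z) = (1 + 15/16z)/(1 − 1/16z).

Need |R(x)|<1, x<0.
x=-1.79: |R|=0.6099
R=−1: 1+15/16x = −1+1/16x ⇒ -7/8x=2 ⇒ x=2/(-7/8)=-2.2857
Confirm numerically:
  x=-2.263: |R|=0.98259 <1
  x=-2.068: |R|=0.83130 <1
  x=-1.980: |R|=0.76196 <1
  x=-1.956: |R|=0.74293 <1
  x=-2.413: |R|=1.09678 >1
  x=-2.373: |R|=1.06651 >1
Interval (-2.2857, 0).

(-2.2857,0); λ=-10 ⇒ h* = (16/7)/10 = 0.2286.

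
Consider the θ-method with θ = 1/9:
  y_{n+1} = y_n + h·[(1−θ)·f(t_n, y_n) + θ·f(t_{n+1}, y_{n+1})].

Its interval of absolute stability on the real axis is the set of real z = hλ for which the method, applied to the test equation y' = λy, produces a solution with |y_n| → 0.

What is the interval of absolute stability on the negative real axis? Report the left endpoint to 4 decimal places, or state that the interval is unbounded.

(-2.5714, 0).

With y'=λy (z=hλ):
  y_{n+1} = y_n + z·[8/9·y_n + 1/9·y_{n+1}] ⇒ (1 − 1/9z)y_{n+1} = (1 + 8/9z)y_n
  R(z) = (1 + 8/9z)/(1 − 1/9z).

Boundary: |R(x)|=1, x<0.
x=-1.75: |R|=0.4651
R=−1: 1+8/9x = −1+1/9x ⇒ -7/9x=2 ⇒ x=2/(-7/9)=-2.5714
Confirm numerically:
  x=-2.344: |R|=0.85966 <1
  x=-2.196: |R|=0.76527 <1
  x=-1.637: |R|=0.38507 <1
  x=-3.079: |R|=1.29415 >1
  x=-3.028: |R|=1.26571 >1
Stable set (-2.5714, 0).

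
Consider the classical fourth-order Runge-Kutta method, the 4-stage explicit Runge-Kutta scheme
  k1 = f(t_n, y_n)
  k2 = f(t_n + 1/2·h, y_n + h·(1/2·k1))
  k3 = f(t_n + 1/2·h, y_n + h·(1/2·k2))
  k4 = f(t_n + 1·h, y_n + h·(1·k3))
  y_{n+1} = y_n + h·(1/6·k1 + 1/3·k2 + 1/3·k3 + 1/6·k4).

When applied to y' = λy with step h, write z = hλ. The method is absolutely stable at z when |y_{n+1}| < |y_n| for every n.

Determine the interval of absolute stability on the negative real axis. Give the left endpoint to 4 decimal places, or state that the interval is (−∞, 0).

(-2.7853, 0).

Set f=λy, z=hλ:
  order 4, 4-stage ⇒ R(z)=1+z+z^2/2+z^3/6+z^4/24
  (e.g. R(-1.5)=0.27344, |R|=0.27344)

Need |R(x)|<1, x<0.
x=-1.5: |R|=0.2734
|R(-3.04)|=1.4570 |R(-2.18)|=0.4105 |R(-0.76)|=0.4695
Bisect:
  x_lo=-3.1110 |R|=1.6129  x_hi=-0.1059 |R|=0.8995
  mid=-1.60848 |R|=0.27045 →hi
  mid=-2.35976 |R|=0.52642 →hi
  mid=-2.73539 |R|=0.92734 →hi
  mid=-2.92321 |R|=1.22865 →lo
  mid=-2.82930 |R|=1.06841 →lo
  mid=-2.78235 |R|=0.99557 →hi
  mid=-2.80583 |R|=1.03140 →lo
  mid=-2.79409 |R|=1.01334 →lo
  ...
  [-2.78547,-2.78528] ⇒ x*=-2.7853
So |R|<1 on (-2.7853, 0).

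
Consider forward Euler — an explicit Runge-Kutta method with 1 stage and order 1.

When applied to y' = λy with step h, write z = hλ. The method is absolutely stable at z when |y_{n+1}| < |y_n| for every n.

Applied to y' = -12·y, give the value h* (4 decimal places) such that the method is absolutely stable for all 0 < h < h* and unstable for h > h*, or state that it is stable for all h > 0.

On y'=λy, z=hλ:
  order 1, 1-stage ⇒ R(z)=1+z
  (e.g. R(-0.55)=0.45000, |R|=0.45000)

Boundary: |R(x)|=1, x<0.
x=-0.55: |R|=0.4500
|R(-1.93)|=0.9300 |R(-0.95)|=0.0500 |R(-0.72)|=0.2800
Bisect:
  x_lo=-2.5014 |R|=1.5014  x_hi=-0.3326 |R|=0.6674
  mid=-1.41700 |R|=0.41700 →hi
  mid=-1.95919 |R|=0.95919 →hi
  mid=-2.23028 |R|=1.23028 →lo
  mid=-2.09474 |R|=1.09474 →lo
  mid=-2.02696 |R|=1.02696 →lo
  mid=-1.99308 |R|=0.99308 →hi
  mid=-2.01002 |R|=1.01002 →lo
  ...
  [-2.00009,-1.99996] ⇒ x*=-2.0000
Stable set (-2.0000, 0).

(-2.0000,0); λ=-12 ⇒ h* = 0.1667.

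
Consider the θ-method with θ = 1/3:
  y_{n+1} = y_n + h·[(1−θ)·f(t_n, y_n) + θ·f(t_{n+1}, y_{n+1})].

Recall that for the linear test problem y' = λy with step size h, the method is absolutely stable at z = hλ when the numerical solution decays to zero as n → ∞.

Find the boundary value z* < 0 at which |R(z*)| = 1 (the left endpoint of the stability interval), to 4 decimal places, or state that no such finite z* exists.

Set f=λy, z=hλ:
  y_{n+1} = y_n + z·[2/3·y_n + 1/3·y_{n+1}] ⇒ (1 − 1/3z)y_{n+1} = (1 + 2/3z)y_n
  R(z) = (1 + 2/3z)/(1 − 1/3z).

Boundary: |R(x)|=1, x<0.
x=-1.51: |R|=0.0044
R=−1: 1+2/3x = −1+1/3x ⇒ -1/3x=2 ⇒ x=2/(-1/3)=-6.0000
Confirm numerically:
  x=-5.484: |R|=0.93918 <1
  x=-3.356: |R|=0.58402 <1
  x=-3.156: |R|=0.53801 <1
  x=-6.439: |R|=1.04651 >1
  x=-6.376: |R|=1.04010 >1
  x=-6.294: |R|=1.03163 >1
Stable set (-6.0000, 0).

left endpoint -6.0000.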